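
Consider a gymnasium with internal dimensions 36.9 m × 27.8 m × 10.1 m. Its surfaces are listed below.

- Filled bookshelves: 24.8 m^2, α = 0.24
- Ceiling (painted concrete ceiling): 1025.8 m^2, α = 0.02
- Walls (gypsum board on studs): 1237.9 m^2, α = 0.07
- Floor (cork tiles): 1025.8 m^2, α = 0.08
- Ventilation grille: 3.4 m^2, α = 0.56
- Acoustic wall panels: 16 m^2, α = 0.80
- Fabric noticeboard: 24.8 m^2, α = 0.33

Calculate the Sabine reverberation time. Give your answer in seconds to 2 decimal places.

7.65 sec

Equivalent absorption area: A = 24.8·0.24 + 1025.8·0.02 + 1237.9·0.07 + 1025.8·0.08 + 3.4·0.56 + 16·0.80 + 24.8·0.33 = 218.073 m^2.
V = 36.9·27.8·10.1 = 10360.782 m³.
Sabine: RT60 = 0.161 × 10360.782 / 218.073 = 7.65 s.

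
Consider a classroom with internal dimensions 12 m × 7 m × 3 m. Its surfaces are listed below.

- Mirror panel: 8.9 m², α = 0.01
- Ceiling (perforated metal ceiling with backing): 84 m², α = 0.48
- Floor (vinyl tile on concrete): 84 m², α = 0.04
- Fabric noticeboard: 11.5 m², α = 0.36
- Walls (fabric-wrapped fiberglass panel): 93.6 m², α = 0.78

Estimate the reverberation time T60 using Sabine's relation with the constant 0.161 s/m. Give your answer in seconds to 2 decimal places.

0.34 s

A = Σ Sᵢαᵢ = 8.9*0.01 + 84*0.48 + 84*0.04 + 11.5*0.36 + 93.6*0.78 = 120.917 sabins.
V = 12·7·3 = 252 m³.
Sabine: RT60 = 0.161 × 252 / 120.917 = 0.34 s.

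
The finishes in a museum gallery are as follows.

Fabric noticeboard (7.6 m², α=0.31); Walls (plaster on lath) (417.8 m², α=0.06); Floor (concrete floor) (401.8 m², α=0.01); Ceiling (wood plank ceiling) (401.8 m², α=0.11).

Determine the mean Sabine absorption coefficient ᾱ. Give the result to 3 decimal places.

0.062

S = Σ Sᵢ = 7.6 + 417.8 + 401.8 + 401.8 = 1229.0 m².
Weighted sum Σ Sα = 75.640.
ᾱ = 75.640 / 1229.0 = 0.062.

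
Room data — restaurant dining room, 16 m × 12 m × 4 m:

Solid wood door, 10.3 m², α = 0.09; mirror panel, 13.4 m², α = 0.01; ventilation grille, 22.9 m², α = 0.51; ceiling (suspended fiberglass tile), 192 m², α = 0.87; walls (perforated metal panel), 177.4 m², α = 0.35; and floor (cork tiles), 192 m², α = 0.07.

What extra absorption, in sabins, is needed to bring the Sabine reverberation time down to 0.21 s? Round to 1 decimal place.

333.5 sabins

A₁ = Σ Sᵢαᵢ = 10.3*0.09 + 13.4*0.01 + 22.9*0.51 + 192*0.87 + 177.4*0.35 + 192*0.07 = 255.310 sabins.
Target A₂ = 0.161·768/0.21 = 588.800 sabins (V = 768 m³).
Additional absorption ΔA = 588.800 − 255.310 = 333.5 sabins.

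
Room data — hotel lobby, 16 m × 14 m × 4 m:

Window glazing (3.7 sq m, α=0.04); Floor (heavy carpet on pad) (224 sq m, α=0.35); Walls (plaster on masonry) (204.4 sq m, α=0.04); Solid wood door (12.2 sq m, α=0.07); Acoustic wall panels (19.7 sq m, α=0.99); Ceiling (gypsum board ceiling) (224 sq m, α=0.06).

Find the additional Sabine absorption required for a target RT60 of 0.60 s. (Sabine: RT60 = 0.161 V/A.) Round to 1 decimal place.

Total absorption A₁ = 3.7*0.04 + 224*0.35 + 204.4*0.04 + 12.2*0.07 + 19.7*0.99 + 224*0.06
  = 0.148 + 78.400 + 8.176 + 0.854 + 19.503 + 13.440 = 120.521 sq m sabins.
For T = 0.60 s, need A₂ = 0.161·V/T = 0.161·896/0.60 = 240.427 sabins.
Additional absorption ΔA = 240.427 − 120.521 = 119.9 sabins.

119.9 sabins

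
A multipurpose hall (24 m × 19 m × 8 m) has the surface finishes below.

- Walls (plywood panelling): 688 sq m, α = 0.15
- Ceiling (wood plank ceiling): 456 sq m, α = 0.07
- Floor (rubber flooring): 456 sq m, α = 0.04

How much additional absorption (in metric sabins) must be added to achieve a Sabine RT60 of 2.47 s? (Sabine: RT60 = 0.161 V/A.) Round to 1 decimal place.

Summing Sᵢαᵢ: 103.200 + 31.920 + 18.240 → A₁ = 153.360 sabins.
For T = 2.47 s, need A₂ = 0.161·V/T = 0.161·3648/2.47 = 237.785 sabins.
Additional absorption ΔA = 237.785 − 153.360 = 84.4 sabins.

84.4 sabins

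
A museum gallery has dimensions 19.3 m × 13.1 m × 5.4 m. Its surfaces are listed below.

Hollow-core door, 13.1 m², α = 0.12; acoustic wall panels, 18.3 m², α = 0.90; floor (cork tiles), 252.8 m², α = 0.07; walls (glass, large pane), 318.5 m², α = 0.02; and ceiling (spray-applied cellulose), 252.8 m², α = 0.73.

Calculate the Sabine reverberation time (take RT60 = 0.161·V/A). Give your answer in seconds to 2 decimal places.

Total absorption A = 13.1×0.12 + 18.3×0.90 + 252.8×0.07 + 318.5×0.02 + 252.8×0.73
  = 1.572 + 16.470 + 17.696 + 6.370 + 184.544 = 226.652 m² sabins.
V = 19.3·13.1·5.4 = 1365.282 m³.
RT60 = 0.161 · V / A = 0.161 × 1365.282 / 226.652 = 0.97 s.

0.97 s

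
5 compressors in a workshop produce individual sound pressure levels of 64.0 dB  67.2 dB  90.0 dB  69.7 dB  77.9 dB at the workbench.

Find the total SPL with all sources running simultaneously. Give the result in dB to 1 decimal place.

90.3 dB

Σ 10^(Lᵢ/10) = 1.079e+09.
Combined level = 10 log₁₀(1.079e+09) = 90.3 dB.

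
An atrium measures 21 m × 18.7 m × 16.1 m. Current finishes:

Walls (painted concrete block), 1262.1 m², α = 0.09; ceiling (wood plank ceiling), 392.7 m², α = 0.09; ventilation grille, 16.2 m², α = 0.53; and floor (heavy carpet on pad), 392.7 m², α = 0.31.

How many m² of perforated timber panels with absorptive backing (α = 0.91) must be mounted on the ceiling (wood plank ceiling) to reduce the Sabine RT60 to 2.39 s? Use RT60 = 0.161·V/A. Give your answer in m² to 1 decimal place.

178.8

Total absorption A₁ = 1262.1×0.09 + 392.7×0.09 + 16.2×0.53 + 392.7×0.31
  = 113.589 + 35.343 + 8.586 + 121.737 = 279.255 m² sabins.
Required A₂ = 0.161·6322.47/2.39 = 425.907 sabins.
ΔA needed = 425.907 − 279.255 = 146.652 sabins.
Net gain per m²: Δα = 0.91 − 0.09 = 0.82.
Area = ΔA/Δα = 146.652/0.82 = 178.8 m².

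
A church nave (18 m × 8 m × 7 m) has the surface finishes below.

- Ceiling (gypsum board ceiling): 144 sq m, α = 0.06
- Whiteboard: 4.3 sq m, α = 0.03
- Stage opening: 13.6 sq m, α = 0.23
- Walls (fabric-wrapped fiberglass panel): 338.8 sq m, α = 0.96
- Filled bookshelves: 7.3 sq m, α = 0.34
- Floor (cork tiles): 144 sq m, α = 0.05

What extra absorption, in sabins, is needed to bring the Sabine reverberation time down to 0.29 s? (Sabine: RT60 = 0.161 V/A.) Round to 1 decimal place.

212.8 sabins

Total absorption A₁ = 144·0.06 + 4.3·0.03 + 13.6·0.23 + 338.8·0.96 + 7.3·0.34 + 144·0.05
  = 8.640 + 0.129 + 3.128 + 325.248 + 2.482 + 7.200 = 346.827 sq m sabins.
V = 1008 m³. Required absorption A₂ = 0.161 × 1008 / 0.29 = 559.614 sabins.
Shortfall: 559.614 − 346.827 = 212.8 sabins.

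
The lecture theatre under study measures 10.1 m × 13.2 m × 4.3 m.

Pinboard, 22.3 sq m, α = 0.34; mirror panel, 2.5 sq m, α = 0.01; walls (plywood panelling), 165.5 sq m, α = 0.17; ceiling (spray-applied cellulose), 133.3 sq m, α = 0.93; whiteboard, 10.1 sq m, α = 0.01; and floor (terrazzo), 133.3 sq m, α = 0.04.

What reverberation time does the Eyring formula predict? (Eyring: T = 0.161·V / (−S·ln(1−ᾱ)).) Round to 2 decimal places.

0.45 s

S = Σ Sᵢ = 467.0 sq m.
Σ(Sᵢαᵢ) = 22.3·0.34 + 2.5·0.01 + 165.5·0.17 + 133.3·0.93 + 10.1·0.01 + 133.3·0.04 = 165.144.
ᾱ = 165.144 / 467.0 = 0.3536.
−S·ln(1−ᾱ) = −467.0 × ln(1 − 0.3536) = 203.769.
V = 10.1 × 13.2 × 4.3 = 573.276 m³.
RT60 = 0.161 × 573.276 / 203.769 = 0.45 s.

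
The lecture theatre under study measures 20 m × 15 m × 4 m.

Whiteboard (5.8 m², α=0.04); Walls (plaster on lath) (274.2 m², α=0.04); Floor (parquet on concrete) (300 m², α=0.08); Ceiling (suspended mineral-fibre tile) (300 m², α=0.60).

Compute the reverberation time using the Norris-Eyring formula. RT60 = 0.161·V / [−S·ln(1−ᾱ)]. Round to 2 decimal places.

0.78 s

Total surface area S = 5.8 + 274.2 + 300 + 300 = 880.0 m².
Absorption A = 5.8×0.04 + 274.2×0.04 + 300×0.08 + 300×0.60 = 215.200 sabins.
Mean coefficient ᾱ = A/S = 0.2445.
Eyring denominator: −S ln(1−ᾱ) = 246.730.
V = 20 × 15 × 4 = 1200 m³.
T = 0.161·V/[−S·ln(1−ᾱ)] = 0.161·1200/246.730 = 0.78 s.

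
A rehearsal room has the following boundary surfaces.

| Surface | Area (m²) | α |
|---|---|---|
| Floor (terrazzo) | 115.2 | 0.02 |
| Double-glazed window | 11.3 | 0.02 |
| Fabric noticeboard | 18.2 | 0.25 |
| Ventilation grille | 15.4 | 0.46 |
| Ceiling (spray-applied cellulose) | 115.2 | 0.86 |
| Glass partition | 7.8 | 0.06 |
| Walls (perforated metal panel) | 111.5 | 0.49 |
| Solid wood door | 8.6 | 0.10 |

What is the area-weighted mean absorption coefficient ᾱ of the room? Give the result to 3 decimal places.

0.420

Total surface area S = 403.2 m².
A = 115.2·0.02 + 11.3·0.02 + 18.2·0.25 + 15.4·0.46 + 115.2·0.86 + 7.8·0.06 + 111.5·0.49 + 8.6·0.10 = 169.199 sabins.
ᾱ = A/S = 0.420.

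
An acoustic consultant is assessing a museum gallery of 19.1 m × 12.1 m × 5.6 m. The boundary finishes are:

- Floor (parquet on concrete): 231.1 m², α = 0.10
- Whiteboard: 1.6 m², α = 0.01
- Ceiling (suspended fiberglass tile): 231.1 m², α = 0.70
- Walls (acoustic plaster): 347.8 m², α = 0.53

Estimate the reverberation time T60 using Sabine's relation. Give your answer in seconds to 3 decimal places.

0.564 s

Summing Sᵢαᵢ: 23.110 + 0.016 + 161.770 + 184.334 → A = 369.230 sabins.
Volume V = 19.1 × 12.1 × 5.6 = 1294.216 m³.
T = 0.161 V/A = 0.161·1294.216/369.230 = 0.564 s.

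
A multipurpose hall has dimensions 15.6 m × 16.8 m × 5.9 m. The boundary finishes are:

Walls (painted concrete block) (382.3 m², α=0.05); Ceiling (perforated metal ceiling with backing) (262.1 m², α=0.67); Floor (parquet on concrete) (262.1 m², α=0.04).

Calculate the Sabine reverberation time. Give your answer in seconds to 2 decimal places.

1.21 s

A = Σ Sᵢαᵢ = 382.3×0.05 + 262.1×0.67 + 262.1×0.04 = 205.206 sabins.
V = 15.6·16.8·5.9 = 1546.272 m³.
T = 0.161 V/A = 0.161·1546.272/205.206 = 1.21 s.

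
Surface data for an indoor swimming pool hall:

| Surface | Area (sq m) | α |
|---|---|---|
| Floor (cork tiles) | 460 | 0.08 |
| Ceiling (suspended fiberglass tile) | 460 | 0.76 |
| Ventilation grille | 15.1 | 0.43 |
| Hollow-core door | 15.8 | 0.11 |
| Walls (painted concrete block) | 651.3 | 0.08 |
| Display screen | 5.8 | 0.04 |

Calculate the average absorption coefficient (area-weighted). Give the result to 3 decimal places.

0.278

Total surface area S = 1608.0 sq m.
A = 460×0.08 + 460×0.76 + 15.1×0.43 + 15.8×0.11 + 651.3×0.08 + 5.8×0.04 = 446.967 sabins.
ᾱ = 446.967 / 1608.0 = 0.278.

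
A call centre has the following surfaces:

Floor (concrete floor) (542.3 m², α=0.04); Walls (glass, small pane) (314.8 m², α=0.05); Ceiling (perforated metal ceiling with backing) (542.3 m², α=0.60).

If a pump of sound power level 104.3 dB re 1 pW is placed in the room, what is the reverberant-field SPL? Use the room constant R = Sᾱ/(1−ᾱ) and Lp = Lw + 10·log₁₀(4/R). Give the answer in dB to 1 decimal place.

Σ(Sᵢαᵢ) = 542.3×0.04 + 314.8×0.05 + 542.3×0.60 = 362.812; total area S = 1399.4 m².
ᾱ = 0.2593, so room constant R = A/(1−ᾱ) = 489.823 m².
Lp = 104.3 + 10·log₁₀(4/489.823) = 104.3 + (-20.88) = 83.4 dB.

83.4 dB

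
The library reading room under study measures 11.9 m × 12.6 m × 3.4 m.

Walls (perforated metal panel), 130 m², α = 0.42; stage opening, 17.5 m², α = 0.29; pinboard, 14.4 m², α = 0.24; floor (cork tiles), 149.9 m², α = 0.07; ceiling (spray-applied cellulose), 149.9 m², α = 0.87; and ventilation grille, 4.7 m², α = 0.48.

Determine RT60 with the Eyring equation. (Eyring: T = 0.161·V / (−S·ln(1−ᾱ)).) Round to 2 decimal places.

Total surface area S = 130 + 17.5 + 14.4 + 149.9 + 149.9 + 4.7 = 466.4 m².
Absorption A = 130·0.42 + 17.5·0.29 + 14.4·0.24 + 149.9·0.07 + 149.9·0.87 + 4.7·0.48 = 206.293 sabins.
ᾱ = 206.293 / 466.4 = 0.4423.
Eyring denominator: −S ln(1−ᾱ) = 272.347.
V = 11.9 × 12.6 × 3.4 = 509.796 m³.
RT60 = 0.161 × 509.796 / 272.347 = 0.30 s.

0.30 s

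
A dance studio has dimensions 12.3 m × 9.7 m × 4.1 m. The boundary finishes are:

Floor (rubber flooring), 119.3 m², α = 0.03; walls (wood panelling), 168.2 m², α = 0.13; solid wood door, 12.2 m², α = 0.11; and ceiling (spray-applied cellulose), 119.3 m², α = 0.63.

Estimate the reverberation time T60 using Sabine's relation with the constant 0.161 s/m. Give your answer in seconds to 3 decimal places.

Equivalent absorption area: A = 119.3·0.03 + 168.2·0.13 + 12.2·0.11 + 119.3·0.63 = 101.946 m².
Volume V = 12.3 × 9.7 × 4.1 = 489.171 m³.
T = 0.161 V/A = 0.161·489.171/101.946 = 0.773 s.

0.773 s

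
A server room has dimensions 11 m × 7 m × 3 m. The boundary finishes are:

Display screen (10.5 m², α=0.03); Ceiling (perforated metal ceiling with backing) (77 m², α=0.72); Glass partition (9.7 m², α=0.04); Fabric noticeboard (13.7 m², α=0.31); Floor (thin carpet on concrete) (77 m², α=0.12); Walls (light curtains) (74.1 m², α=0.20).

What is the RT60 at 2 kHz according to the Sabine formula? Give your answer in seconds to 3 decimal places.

Total absorption A = 10.5·0.03 + 77·0.72 + 9.7·0.04 + 13.7·0.31 + 77·0.12 + 74.1·0.20
  = 0.315 + 55.440 + 0.388 + 4.247 + 9.240 + 14.820 = 84.450 m² sabins.
Room volume: 231 m³.
RT60 = 0.161 · V / A = 0.161 × 231 / 84.450 = 0.440 s.

0.440 seconds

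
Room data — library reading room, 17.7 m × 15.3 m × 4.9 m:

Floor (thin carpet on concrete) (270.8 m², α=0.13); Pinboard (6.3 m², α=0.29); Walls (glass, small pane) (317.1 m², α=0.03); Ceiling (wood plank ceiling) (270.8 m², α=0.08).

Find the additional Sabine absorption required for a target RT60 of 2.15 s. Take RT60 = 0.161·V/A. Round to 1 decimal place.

Total absorption A₁ = 270.8*0.13 + 6.3*0.29 + 317.1*0.03 + 270.8*0.08
  = 35.204 + 1.827 + 9.513 + 21.664 = 68.208 m² sabins.
For T = 2.15 s, need A₂ = 0.161·V/T = 0.161·1326.969/2.15 = 99.368 sabins.
Additional absorption ΔA = 99.368 − 68.208 = 31.2 sabins.

31.2 sabins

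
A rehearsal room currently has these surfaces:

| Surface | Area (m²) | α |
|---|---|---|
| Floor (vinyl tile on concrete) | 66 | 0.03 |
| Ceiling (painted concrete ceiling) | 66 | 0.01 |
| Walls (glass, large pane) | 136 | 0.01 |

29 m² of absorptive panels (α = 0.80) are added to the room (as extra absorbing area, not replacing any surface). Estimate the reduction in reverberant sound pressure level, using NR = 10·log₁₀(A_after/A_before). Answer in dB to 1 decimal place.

Equivalent absorption area: A_before = 66·0.03 + 66·0.01 + 136·0.01 = 4.000 m².
Added absorption = 29 × 0.80 = 23.200 sabins.
New total A_after = 27.200 sabins.
Reduction = 10 log₁₀(A_after/A_before) = 10 log₁₀(6.8000) = 8.3 dB.

8.3 dB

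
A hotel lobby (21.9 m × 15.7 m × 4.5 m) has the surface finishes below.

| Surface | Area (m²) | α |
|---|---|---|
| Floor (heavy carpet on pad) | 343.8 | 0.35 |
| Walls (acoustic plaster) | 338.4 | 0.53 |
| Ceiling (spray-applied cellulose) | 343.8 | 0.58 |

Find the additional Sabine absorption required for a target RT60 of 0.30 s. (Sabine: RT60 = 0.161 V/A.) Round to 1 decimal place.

331.3 sabins

A₁ = Σ Sᵢαᵢ = 343.8·0.35 + 338.4·0.53 + 343.8·0.58 = 499.086 sabins.
For T = 0.30 s, need A₂ = 0.161·V/T = 0.161·1547.235/0.30 = 830.349 sabins.
ΔA = A₂ − A₁ = 830.349 − 499.086 = 331.3 sabins.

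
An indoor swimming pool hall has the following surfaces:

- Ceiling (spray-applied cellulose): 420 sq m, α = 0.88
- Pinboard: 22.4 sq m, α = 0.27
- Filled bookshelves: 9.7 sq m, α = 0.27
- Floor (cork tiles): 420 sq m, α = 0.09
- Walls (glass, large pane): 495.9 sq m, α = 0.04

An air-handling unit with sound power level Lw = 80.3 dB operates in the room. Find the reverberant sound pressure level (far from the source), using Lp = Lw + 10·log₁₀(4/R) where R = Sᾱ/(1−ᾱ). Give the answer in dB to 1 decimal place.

58.3 dB

Σ(Sᵢαᵢ) = 420·0.88 + 22.4·0.27 + 9.7·0.27 + 420·0.09 + 495.9·0.04 = 435.903; total area S = 1368.0 sq m.
ᾱ = 435.903/1368.0 = 0.3186; R = Sᾱ/(1−ᾱ) = 435.903/(1−0.3186) = 639.717 sq m.
Lp = Lw + 10 log₁₀(4/R) = 80.3 -22.04 = 58.3 dB.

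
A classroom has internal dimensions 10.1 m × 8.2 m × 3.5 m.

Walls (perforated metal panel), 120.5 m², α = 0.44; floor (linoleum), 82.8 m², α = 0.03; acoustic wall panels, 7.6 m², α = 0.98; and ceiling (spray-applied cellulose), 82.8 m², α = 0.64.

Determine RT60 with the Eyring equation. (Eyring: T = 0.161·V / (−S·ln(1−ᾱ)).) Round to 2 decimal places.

0.32 sec

S = Σ Sᵢ = 293.7 m².
Σ(Sᵢαᵢ) = 120.5·0.44 + 82.8·0.03 + 7.6·0.98 + 82.8·0.64 = 115.944.
ᾱ = 115.944 / 293.7 = 0.3948.
Eyring denominator: −S ln(1−ᾱ) = 147.495.
V = 10.1 × 8.2 × 3.5 = 289.87 m³.
RT60 = 0.161 × 289.87 / 147.495 = 0.32 s.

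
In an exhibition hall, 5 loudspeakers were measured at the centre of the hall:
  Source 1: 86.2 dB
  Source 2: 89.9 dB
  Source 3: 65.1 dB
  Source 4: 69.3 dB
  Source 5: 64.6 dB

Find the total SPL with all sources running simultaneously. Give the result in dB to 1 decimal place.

91.5 dB

Converting to relative power and adding: 10^(86.2/10) + 10^(89.9/10) + 10^(65.1/10) + 10^(69.3/10) + 10^(64.6/10) = 1.409e+09.
L_total = 10·log₁₀(1.409e+09) = 91.5 dB.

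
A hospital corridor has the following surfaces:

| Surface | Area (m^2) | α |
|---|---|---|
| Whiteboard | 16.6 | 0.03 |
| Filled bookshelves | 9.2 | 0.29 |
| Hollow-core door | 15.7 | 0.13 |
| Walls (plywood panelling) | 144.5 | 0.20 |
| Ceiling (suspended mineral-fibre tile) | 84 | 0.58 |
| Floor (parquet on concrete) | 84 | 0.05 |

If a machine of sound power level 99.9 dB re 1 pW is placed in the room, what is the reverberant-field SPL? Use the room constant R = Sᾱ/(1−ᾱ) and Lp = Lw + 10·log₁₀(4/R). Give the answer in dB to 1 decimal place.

Σ(Sᵢαᵢ) = 16.6×0.03 + 9.2×0.29 + 15.7×0.13 + 144.5×0.20 + 84×0.58 + 84×0.05 = 87.027; total area S = 354.0 m^2.
ᾱ = 87.027/354.0 = 0.2458; R = Sᾱ/(1−ᾱ) = 87.027/(1−0.2458) = 115.390 m^2.
Lp = Lw + 10 log₁₀(4/R) = 99.9 -14.60 = 85.3 dB.

85.3 dB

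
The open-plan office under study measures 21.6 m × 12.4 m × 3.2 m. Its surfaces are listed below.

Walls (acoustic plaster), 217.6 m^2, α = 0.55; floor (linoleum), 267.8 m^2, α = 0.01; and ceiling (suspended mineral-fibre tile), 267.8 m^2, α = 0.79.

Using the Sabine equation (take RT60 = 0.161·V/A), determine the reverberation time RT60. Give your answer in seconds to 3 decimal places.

0.413 seconds

Total absorption A = 217.6*0.55 + 267.8*0.01 + 267.8*0.79
  = 119.680 + 2.678 + 211.562 = 333.920 m^2 sabins.
Room volume: 857.088 m³.
RT60 = 0.161 · V / A = 0.161 × 857.088 / 333.920 = 0.413 s.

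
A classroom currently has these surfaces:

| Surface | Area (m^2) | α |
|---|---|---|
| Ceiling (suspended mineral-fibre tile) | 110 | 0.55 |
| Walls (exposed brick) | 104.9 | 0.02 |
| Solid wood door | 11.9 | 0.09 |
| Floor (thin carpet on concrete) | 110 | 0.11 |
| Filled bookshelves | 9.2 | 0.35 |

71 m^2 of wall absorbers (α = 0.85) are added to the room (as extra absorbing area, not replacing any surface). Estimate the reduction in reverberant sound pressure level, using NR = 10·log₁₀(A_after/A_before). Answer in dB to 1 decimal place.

Summing Sᵢαᵢ: 60.500 + 2.098 + 1.071 + 12.100 + 3.220 → A_before = 78.989 sabins.
Treatment contributes 71·0.85 = 60.350 sabins.
A_after = 78.989 + 60.350 = 139.339 sabins.
NR = 10·log₁₀(139.339/78.989) = 2.5 dB.

2.5 dB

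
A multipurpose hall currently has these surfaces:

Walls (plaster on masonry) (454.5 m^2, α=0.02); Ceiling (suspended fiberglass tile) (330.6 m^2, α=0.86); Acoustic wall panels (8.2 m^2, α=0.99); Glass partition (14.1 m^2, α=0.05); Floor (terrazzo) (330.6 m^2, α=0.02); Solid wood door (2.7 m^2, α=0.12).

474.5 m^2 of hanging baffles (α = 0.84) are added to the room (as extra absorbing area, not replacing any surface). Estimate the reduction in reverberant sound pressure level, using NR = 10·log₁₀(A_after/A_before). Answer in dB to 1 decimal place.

Total absorption A_before = 454.5·0.02 + 330.6·0.86 + 8.2·0.99 + 14.1·0.05 + 330.6·0.02 + 2.7·0.12
  = 9.090 + 284.316 + 8.118 + 0.705 + 6.612 + 0.324 = 309.165 m^2 sabins.
Treatment contributes 474.5·0.84 = 398.580 sabins.
A_after = 309.165 + 398.580 = 707.745 sabins.
NR = 10·log₁₀(707.745/309.165) = 3.6 dB.

3.6 dB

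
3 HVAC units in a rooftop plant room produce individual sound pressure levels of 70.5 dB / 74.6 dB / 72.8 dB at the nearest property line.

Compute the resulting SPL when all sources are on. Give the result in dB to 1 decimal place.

77.7 dB

Σ 10^(Lᵢ/10) = 5.912e+07.
L_total = 10·log₁₀(5.912e+07) = 77.7 dB.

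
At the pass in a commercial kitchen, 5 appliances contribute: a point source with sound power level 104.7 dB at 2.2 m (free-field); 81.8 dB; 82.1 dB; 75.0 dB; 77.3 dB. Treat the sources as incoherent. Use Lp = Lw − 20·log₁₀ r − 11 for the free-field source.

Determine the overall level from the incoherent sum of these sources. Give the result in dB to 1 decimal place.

89.5 dB

Source at 2.2 m: Lp = 104.7 − 20·log₁₀(2.2) − 11 = 86.9 dB.
Σ 10^(Lᵢ/10) = 8.886e+08.
L_total = 10·log₁₀(8.886e+08) = 89.5 dB.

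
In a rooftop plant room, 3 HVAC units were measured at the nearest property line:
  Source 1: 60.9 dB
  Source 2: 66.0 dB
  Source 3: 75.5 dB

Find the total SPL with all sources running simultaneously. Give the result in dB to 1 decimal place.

Σ 10^(Lᵢ/10) = 4.069e+07.
Back to dB: 10·log₁₀ Σ = 76.1 dB.

76.1 dB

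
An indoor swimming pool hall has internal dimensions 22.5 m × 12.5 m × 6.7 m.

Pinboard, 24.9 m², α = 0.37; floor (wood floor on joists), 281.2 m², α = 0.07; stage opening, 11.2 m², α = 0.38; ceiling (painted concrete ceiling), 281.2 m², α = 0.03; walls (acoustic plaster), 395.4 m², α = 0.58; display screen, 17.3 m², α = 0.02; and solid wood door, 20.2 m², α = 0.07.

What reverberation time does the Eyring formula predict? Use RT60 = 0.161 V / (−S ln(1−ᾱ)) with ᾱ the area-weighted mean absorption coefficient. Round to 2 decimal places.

S = Σ Sᵢ = 1031.4 m².
Absorption A = 24.9·0.37 + 281.2·0.07 + 11.2·0.38 + 281.2·0.03 + 395.4·0.58 + 17.3·0.02 + 20.2·0.07 = 272.681 sabins.
ᾱ = 272.681 / 1031.4 = 0.2644.
−S·ln(1−ᾱ) = −1031.4 × ln(1 − 0.2644) = 316.711.
V = 22.5 × 12.5 × 6.7 = 1884.375 m³.
T = 0.161·V/[−S·ln(1−ᾱ)] = 0.161·1884.375/316.711 = 0.96 s.

0.96 s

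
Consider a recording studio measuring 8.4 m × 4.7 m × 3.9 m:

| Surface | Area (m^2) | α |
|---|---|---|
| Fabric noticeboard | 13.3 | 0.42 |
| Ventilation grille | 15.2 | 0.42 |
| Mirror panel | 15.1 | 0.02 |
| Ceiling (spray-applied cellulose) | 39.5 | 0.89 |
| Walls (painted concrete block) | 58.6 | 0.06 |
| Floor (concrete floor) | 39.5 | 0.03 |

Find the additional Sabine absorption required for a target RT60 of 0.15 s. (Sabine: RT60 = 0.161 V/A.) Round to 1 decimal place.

Total absorption A₁ = 13.3*0.42 + 15.2*0.42 + 15.1*0.02 + 39.5*0.89 + 58.6*0.06 + 39.5*0.03
  = 5.586 + 6.384 + 0.302 + 35.155 + 3.516 + 1.185 = 52.128 m^2 sabins.
Target A₂ = 0.161·153.972/0.15 = 165.263 sabins (V = 153.972 m³).
ΔA = A₂ − A₁ = 165.263 − 52.128 = 113.1 sabins.

113.1 sabins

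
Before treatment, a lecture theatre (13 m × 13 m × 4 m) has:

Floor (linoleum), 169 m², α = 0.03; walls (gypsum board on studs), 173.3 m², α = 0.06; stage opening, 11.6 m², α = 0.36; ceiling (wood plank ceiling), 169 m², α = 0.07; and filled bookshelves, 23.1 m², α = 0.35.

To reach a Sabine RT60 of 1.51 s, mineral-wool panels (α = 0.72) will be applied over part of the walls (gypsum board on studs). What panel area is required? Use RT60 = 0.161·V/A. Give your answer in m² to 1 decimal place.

Summing Sᵢαᵢ: 5.070 + 10.398 + 4.176 + 11.830 + 8.085 → A₁ = 39.559 sabins.
Required A₂ = 0.161·676/1.51 = 72.077 sabins.
Absorption to add: 72.077 − 39.559 = 32.518 sabins.
Each m² of panel replacing the walls (gypsum board on studs) adds (0.72 − 0.06) = 0.66 sabins.
Area = ΔA/Δα = 32.518/0.66 = 49.3 m².

49.3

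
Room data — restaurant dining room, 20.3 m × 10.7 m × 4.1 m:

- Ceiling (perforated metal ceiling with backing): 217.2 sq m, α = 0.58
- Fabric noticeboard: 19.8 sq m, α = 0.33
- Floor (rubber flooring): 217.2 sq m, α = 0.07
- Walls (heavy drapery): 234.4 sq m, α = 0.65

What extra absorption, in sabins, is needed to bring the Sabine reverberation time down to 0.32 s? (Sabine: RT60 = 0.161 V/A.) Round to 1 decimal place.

148.0 sabins

Equivalent absorption area: A₁ = 217.2*0.58 + 19.8*0.33 + 217.2*0.07 + 234.4*0.65 = 300.074 sq m.
V = 890.561 m³. Required absorption A₂ = 0.161 × 890.561 / 0.32 = 448.064 sabins.
Shortfall: 448.064 − 300.074 = 148.0 sabins.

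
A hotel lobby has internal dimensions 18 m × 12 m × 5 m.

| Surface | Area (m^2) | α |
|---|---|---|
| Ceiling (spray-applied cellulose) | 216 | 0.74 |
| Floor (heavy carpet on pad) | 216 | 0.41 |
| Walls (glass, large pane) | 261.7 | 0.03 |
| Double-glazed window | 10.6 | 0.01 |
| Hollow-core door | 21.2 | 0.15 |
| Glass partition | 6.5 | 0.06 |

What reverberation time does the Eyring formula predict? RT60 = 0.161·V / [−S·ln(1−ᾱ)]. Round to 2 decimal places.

S = Σ Sᵢ = 732.0 m^2.
Absorption A = 216·0.74 + 216·0.41 + 261.7·0.03 + 10.6·0.01 + 21.2·0.15 + 6.5·0.06 = 259.927 sabins.
Mean coefficient ᾱ = A/S = 0.3551.
−S·ln(1−ᾱ) = −732.0 × ln(1 − 0.3551) = 321.099.
V = 18 × 12 × 5 = 1080 m³.
RT60 = 0.161 × 1080 / 321.099 = 0.54 s.

0.54 sec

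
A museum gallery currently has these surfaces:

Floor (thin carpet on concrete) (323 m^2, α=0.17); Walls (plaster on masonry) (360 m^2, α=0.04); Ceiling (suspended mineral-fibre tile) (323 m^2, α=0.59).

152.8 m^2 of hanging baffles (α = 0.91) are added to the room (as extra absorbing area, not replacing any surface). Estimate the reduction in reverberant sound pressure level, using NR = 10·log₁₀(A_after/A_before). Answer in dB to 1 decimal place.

1.9 dB

Equivalent absorption area: A_before = 323·0.17 + 360·0.04 + 323·0.59 = 259.880 m^2.
Added absorption = 152.8 × 0.91 = 139.048 sabins.
New total A_after = 398.928 sabins.
Reduction = 10 log₁₀(A_after/A_before) = 10 log₁₀(1.5350) = 1.9 dB.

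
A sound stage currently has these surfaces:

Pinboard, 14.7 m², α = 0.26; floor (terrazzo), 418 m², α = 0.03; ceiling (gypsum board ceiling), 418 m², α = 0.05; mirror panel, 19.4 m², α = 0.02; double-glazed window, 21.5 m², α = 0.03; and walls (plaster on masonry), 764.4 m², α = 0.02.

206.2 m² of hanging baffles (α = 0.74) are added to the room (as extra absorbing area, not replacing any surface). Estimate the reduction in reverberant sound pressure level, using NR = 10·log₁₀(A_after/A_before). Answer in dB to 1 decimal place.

5.9 dB

Summing Sᵢαᵢ: 3.822 + 12.540 + 20.900 + 0.388 + 0.645 + 15.288 → A_before = 53.583 sabins.
Added absorption = 206.2 × 0.74 = 152.588 sabins.
New total A_after = 206.171 sabins.
Reduction = 10 log₁₀(A_after/A_before) = 10 log₁₀(3.8477) = 5.9 dB.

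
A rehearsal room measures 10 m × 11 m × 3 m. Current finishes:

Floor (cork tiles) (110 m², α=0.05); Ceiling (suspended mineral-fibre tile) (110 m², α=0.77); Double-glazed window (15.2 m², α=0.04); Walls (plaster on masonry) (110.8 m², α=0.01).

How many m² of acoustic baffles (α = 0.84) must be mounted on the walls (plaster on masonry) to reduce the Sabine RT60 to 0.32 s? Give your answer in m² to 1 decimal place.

89.3

Equivalent absorption area: A₁ = 110*0.05 + 110*0.77 + 15.2*0.04 + 110.8*0.01 = 91.916 m².
V = 330 m³. Target absorption A₂ = 0.161 × 330 / 0.32 = 166.031 sabins.
ΔA needed = 166.031 − 91.916 = 74.115 sabins.
Each m² of panel replacing the walls (plaster on masonry) adds (0.84 − 0.01) = 0.83 sabins.
Panel area = 74.115 / 0.83 = 89.3 m².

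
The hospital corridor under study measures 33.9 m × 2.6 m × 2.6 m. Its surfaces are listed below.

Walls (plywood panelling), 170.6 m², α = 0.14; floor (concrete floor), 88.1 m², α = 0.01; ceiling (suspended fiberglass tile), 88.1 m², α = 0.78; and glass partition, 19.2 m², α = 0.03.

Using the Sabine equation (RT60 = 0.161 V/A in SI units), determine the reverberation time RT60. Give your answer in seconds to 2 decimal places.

0.39 s

Total absorption A = 170.6·0.14 + 88.1·0.01 + 88.1·0.78 + 19.2·0.03
  = 23.884 + 0.881 + 68.718 + 0.576 = 94.059 m² sabins.
Volume V = 33.9 × 2.6 × 2.6 = 229.164 m³.
Sabine: RT60 = 0.161 × 229.164 / 94.059 = 0.39 s.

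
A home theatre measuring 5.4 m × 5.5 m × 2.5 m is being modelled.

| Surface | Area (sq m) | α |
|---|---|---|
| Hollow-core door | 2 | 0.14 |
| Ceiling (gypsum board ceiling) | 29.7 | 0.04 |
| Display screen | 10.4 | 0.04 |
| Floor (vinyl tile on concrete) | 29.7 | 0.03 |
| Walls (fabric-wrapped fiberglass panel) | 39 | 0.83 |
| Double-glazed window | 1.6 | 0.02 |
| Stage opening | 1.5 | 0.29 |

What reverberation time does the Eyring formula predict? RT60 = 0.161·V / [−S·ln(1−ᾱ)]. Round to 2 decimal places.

0.28 sec

S = Σ Sᵢ = 113.9 sq m.
Absorption A = 2×0.14 + 29.7×0.04 + 10.4×0.04 + 29.7×0.03 + 39×0.83 + 1.6×0.02 + 1.5×0.29 = 35.612 sabins.
ᾱ = 35.612 / 113.9 = 0.3127.
−S·ln(1−ᾱ) = −113.9 × ln(1 − 0.3127) = 42.711.
V = 5.4 × 5.5 × 2.5 = 74.25 m³.
T = 0.161·V/[−S·ln(1−ᾱ)] = 0.161·74.25/42.711 = 0.28 s.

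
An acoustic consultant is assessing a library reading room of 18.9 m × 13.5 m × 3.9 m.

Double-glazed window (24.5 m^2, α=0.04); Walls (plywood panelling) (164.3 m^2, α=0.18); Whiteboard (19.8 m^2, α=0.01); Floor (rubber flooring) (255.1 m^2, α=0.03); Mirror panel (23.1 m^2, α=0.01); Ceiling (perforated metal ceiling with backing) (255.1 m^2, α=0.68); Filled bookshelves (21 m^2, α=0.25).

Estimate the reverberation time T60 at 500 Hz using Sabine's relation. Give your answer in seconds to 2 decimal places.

0.74 s

Total absorption A = 24.5*0.04 + 164.3*0.18 + 19.8*0.01 + 255.1*0.03 + 23.1*0.01 + 255.1*0.68 + 21*0.25
  = 0.980 + 29.574 + 0.198 + 7.653 + 0.231 + 173.468 + 5.250 = 217.354 m^2 sabins.
Volume V = 18.9 × 13.5 × 3.9 = 995.085 m³.
RT60 = 0.161 · V / A = 0.161 × 995.085 / 217.354 = 0.74 s.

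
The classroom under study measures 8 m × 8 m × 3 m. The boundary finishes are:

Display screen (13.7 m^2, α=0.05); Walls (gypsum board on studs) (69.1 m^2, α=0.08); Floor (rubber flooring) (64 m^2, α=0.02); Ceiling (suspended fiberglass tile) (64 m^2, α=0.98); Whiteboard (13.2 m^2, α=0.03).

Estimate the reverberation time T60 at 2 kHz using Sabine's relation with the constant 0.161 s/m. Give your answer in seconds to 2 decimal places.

0.44 s

Total absorption A = 13.7×0.05 + 69.1×0.08 + 64×0.02 + 64×0.98 + 13.2×0.03
  = 0.685 + 5.528 + 1.280 + 62.720 + 0.396 = 70.609 m^2 sabins.
V = 8·8·3 = 192 m³.
Sabine: RT60 = 0.161 × 192 / 70.609 = 0.44 s.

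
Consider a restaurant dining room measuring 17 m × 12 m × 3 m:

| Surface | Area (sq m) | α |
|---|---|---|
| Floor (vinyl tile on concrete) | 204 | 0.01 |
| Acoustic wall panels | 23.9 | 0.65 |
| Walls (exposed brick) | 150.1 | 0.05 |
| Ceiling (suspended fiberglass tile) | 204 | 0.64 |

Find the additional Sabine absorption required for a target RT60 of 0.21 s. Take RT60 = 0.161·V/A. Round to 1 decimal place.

Total absorption A₁ = 204×0.01 + 23.9×0.65 + 150.1×0.05 + 204×0.64
  = 2.040 + 15.535 + 7.505 + 130.560 = 155.640 sq m sabins.
For T = 0.21 s, need A₂ = 0.161·V/T = 0.161·612/0.21 = 469.200 sabins.
Shortfall: 469.200 − 155.640 = 313.6 sabins.

313.6 sabins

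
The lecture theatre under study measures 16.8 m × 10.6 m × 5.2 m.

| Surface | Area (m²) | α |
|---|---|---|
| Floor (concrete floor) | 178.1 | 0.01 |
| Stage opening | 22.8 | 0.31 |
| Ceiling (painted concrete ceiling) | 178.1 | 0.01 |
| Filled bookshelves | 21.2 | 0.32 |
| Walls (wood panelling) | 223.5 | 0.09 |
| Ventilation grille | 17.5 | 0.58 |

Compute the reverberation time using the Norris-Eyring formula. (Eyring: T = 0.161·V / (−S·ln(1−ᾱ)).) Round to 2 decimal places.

S = Σ Sᵢ = 641.2 m².
Σ(Sᵢαᵢ) = 178.1·0.01 + 22.8·0.31 + 178.1·0.01 + 21.2·0.32 + 223.5·0.09 + 17.5·0.58 = 47.679.
ᾱ = 47.679 / 641.2 = 0.0744.
Eyring denominator: −S ln(1−ᾱ) = 49.573.
V = 16.8 × 10.6 × 5.2 = 926.016 m³.
T = 0.161·V/[−S·ln(1−ᾱ)] = 0.161·926.016/49.573 = 3.01 s.

3.01 s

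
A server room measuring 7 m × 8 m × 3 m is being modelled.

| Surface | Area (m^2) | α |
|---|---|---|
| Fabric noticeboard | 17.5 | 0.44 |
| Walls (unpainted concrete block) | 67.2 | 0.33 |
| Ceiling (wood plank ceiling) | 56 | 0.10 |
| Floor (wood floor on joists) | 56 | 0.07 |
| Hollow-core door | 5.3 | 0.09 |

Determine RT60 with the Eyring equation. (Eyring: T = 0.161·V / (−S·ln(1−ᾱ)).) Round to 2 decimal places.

0.61 sec

S = Σ Sᵢ = 202.0 m^2.
Absorption A = 17.5×0.44 + 67.2×0.33 + 56×0.10 + 56×0.07 + 5.3×0.09 = 39.873 sabins.
ᾱ = 39.873 / 202.0 = 0.1974.
−S·ln(1−ᾱ) = −202.0 × ln(1 − 0.1974) = 44.420.
V = 7 × 8 × 3 = 168 m³.
RT60 = 0.161 × 168 / 44.420 = 0.61 s.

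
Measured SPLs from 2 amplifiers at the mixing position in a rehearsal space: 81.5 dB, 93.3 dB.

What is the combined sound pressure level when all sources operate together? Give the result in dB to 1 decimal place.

93.6 dB

Σ 10^(Lᵢ/10) = 2.279e+09.
L_total = 10·log₁₀(2.279e+09) = 93.6 dB.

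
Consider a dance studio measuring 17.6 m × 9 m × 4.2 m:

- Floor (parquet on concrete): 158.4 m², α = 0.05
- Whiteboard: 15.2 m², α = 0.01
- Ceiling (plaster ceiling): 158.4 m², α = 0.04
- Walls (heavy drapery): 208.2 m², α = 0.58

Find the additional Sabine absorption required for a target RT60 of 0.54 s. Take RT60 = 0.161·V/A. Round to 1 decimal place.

A₁ = Σ Sᵢαᵢ = 158.4·0.05 + 15.2·0.01 + 158.4·0.04 + 208.2·0.58 = 135.164 sabins.
Target A₂ = 0.161·665.28/0.54 = 198.352 sabins (V = 665.28 m³).
ΔA = A₂ − A₁ = 198.352 − 135.164 = 63.2 sabins.

63.2 sabins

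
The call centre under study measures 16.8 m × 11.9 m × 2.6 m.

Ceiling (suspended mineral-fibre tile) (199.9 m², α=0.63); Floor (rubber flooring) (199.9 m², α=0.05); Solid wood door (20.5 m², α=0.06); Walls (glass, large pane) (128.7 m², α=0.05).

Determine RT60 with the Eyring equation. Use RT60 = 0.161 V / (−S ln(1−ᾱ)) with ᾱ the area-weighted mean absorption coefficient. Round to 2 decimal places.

0.50 sec

Total surface area S = 199.9 + 199.9 + 20.5 + 128.7 = 549.0 m².
Σ(Sᵢαᵢ) = 199.9·0.63 + 199.9·0.05 + 20.5·0.06 + 128.7·0.05 = 143.597.
ᾱ = 143.597 / 549.0 = 0.2616.
Eyring denominator: −S ln(1−ᾱ) = 166.495.
V = 16.8 × 11.9 × 2.6 = 519.792 m³.
T = 0.161·V/[−S·ln(1−ᾱ)] = 0.161·519.792/166.495 = 0.50 s.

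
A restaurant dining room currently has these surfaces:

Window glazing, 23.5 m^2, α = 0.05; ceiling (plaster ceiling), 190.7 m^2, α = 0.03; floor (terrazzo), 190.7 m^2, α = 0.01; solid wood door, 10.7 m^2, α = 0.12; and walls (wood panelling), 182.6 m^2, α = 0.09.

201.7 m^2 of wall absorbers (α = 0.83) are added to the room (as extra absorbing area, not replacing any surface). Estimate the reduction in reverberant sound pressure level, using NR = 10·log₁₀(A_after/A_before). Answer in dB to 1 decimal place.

A_before = Σ Sᵢαᵢ = 23.5×0.05 + 190.7×0.03 + 190.7×0.01 + 10.7×0.12 + 182.6×0.09 = 26.521 sabins.
Added absorption = 201.7 × 0.83 = 167.411 sabins.
New total A_after = 193.932 sabins.
Reduction = 10 log₁₀(A_after/A_before) = 10 log₁₀(7.3124) = 8.6 dB.

8.6 dB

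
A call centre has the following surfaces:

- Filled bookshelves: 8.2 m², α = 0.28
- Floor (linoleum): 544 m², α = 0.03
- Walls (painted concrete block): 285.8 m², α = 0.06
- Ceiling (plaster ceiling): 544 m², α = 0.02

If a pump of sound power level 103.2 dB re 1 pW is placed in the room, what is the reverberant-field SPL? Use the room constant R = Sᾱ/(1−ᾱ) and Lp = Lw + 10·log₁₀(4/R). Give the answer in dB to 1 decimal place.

92.4 dB

A = 46.644 sabins; S = 1382.0 m².
ᾱ = 0.0338, so room constant R = A/(1−ᾱ) = 48.276 m².
Lp = 103.2 + 10·log₁₀(4/48.276) = 103.2 + (-10.82) = 92.4 dB.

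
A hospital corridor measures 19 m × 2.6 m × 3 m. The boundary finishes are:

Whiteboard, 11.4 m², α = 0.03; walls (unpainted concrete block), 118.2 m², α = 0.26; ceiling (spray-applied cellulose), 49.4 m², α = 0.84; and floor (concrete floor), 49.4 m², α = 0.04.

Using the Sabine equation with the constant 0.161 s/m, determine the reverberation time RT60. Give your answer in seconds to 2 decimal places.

A = Σ Sᵢαᵢ = 11.4·0.03 + 118.2·0.26 + 49.4·0.84 + 49.4·0.04 = 74.546 sabins.
V = 19·2.6·3 = 148.2 m³.
T = 0.161 V/A = 0.161·148.2/74.546 = 0.32 s.

0.32 s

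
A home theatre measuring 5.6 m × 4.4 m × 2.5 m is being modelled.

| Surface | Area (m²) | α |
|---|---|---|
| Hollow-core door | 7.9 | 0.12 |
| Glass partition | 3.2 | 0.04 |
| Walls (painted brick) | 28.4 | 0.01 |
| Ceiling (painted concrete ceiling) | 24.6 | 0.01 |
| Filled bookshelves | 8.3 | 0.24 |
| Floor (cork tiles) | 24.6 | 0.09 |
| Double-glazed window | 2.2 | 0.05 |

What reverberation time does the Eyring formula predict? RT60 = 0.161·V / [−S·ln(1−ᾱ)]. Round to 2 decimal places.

Total surface area S = 7.9 + 3.2 + 28.4 + 24.6 + 8.3 + 24.6 + 2.2 = 99.2 m².
Absorption A = 7.9×0.12 + 3.2×0.04 + 28.4×0.01 + 24.6×0.01 + 8.3×0.24 + 24.6×0.09 + 2.2×0.05 = 5.922 sabins.
Mean coefficient ᾱ = A/S = 0.0597.
−S·ln(1−ᾱ) = −99.2 × ln(1 − 0.0597) = 6.106.
V = 5.6 × 4.4 × 2.5 = 61.6 m³.
T = 0.161·V/[−S·ln(1−ᾱ)] = 0.161·61.6/6.106 = 1.62 s.

1.62 seconds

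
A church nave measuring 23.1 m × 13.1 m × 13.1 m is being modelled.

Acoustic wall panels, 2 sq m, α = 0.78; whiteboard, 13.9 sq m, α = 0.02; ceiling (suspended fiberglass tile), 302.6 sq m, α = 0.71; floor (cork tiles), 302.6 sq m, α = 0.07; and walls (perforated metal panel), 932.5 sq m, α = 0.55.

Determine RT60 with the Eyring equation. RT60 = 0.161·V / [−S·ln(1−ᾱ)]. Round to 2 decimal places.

0.62 sec

Total surface area S = 2 + 13.9 + 302.6 + 302.6 + 932.5 = 1553.6 sq m.
Absorption A = 2·0.78 + 13.9·0.02 + 302.6·0.71 + 302.6·0.07 + 932.5·0.55 = 750.741 sabins.
Mean coefficient ᾱ = A/S = 0.4832.
−S·ln(1−ᾱ) = −1553.6 × ln(1 − 0.4832) = 1025.530.
V = 23.1 × 13.1 × 13.1 = 3964.191 m³.
T = 0.161·V/[−S·ln(1−ᾱ)] = 0.161·3964.191/1025.530 = 0.62 s.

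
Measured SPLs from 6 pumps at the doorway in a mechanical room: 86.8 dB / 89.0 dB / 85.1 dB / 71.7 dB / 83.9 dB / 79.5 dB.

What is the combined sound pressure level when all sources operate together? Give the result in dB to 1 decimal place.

Σ 10^(Lᵢ/10) = 1.946e+09.
L_total = 10·log₁₀(1.946e+09) = 92.9 dB.

92.9 dB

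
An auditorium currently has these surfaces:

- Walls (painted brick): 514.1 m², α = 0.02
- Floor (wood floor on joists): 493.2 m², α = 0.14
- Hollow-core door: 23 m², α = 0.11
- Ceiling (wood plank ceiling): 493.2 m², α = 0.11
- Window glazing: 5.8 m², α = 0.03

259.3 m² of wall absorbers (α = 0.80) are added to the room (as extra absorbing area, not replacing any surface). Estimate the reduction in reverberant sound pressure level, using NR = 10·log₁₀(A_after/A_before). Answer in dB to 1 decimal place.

4.0 dB

Equivalent absorption area: A_before = 514.1×0.02 + 493.2×0.14 + 23×0.11 + 493.2×0.11 + 5.8×0.03 = 136.286 m².
Added absorption = 259.3 × 0.80 = 207.440 sabins.
A_after = 136.286 + 207.440 = 343.726 sabins.
NR = 10·log₁₀(343.726/136.286) = 4.0 dB.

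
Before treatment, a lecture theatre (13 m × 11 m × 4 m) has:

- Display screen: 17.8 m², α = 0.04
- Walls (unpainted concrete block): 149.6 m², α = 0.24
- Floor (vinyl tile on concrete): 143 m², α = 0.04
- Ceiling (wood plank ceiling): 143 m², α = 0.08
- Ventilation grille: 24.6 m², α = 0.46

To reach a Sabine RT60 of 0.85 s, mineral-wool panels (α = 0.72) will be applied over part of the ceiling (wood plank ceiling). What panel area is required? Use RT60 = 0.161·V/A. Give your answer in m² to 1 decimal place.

67.6

Equivalent absorption area: A₁ = 17.8*0.04 + 149.6*0.24 + 143*0.04 + 143*0.08 + 24.6*0.46 = 65.092 m².
Required A₂ = 0.161·572/0.85 = 108.344 sabins.
ΔA needed = 108.344 − 65.092 = 43.252 sabins.
Net gain per m²: Δα = 0.72 − 0.08 = 0.64.
Area = ΔA/Δα = 43.252/0.64 = 67.6 m².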